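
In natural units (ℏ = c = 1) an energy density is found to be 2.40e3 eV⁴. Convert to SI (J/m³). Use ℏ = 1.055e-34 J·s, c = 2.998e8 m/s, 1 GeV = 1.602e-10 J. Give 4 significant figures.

[E]/[L]³ = [E]⁴/(ℏc)³; restore (ℏc)⁻³.
1 GeV⁴ → 1/(ℏc)³ × (1 GeV in J)⁴ = 2.082e37 J/m³.
Convert the energy scale: 2.40e3 eV⁴ = 2.40e-33 GeV⁴.
Result: 2.40e-33 × 2.082e37 = 4.996e4 J/m³.

4.996e4 J/m³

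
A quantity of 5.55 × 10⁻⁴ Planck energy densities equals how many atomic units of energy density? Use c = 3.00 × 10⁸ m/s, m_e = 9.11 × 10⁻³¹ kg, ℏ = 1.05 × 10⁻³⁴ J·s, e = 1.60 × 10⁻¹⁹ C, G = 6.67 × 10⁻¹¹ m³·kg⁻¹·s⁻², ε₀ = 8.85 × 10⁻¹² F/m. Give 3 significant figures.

Planck energy density: u_P = c⁷/(ℏG²) = 4.68 × 10¹¹³ J/m³
atomic unit of energy density: u_au = E_h/a₀³ = m_e⁴e¹⁰/((4πε₀)⁵ℏ⁸) = 3.01 × 10¹³ J/m³
5.55 × 10⁻⁴ × 4.68 × 10¹¹³ / 3.01 × 10¹³ = 8.62 × 10⁹⁶

8.62 × 10⁹⁶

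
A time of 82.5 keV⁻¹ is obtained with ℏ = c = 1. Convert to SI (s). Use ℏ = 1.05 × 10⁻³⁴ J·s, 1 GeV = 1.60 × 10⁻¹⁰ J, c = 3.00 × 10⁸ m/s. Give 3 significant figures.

A time is [E]⁻¹ in ℏ=c=1; restore one factor of ℏ.
1 GeV⁻¹ → ℏ × (1 GeV in J)⁻¹ = 6.56 × 10⁻²⁵ s.
Convert the energy scale: 82.5 keV⁻¹ = 8.25 × 10⁷ GeV⁻¹.
Result: 8.25 × 10⁷ × 6.56 × 10⁻²⁵ = 5.41 × 10⁻¹⁷ s.

5.41 × 10⁻¹⁷ s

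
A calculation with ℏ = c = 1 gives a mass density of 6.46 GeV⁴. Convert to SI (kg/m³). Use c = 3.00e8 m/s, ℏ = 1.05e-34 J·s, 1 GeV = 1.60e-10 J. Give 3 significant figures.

Mass density is [E]/(c²[L]³) = [E]⁴/(ℏ³c⁵).
1 GeV⁴ → 1/(ℏ³c⁵) × (1 GeV in J)⁴ = 2.33e20 kg/m³.
Result: 6.46 × 2.33e20 = 1.51e21 kg/m³.

1.51e21 kg/m³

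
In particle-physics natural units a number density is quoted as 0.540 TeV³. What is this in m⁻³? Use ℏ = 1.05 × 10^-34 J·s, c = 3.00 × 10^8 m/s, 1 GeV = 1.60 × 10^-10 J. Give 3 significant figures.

Number density is [L]⁻³ = [E]³/(ℏc)³.
1 GeV³ → 1/(ℏc)³ × (1 GeV in J)³ = 1.31 × 10^47 m⁻³.
Convert the energy scale: 0.540 TeV³ = 5.40 × 10^8 GeV³.
Result: 5.40 × 10^8 × 1.31 × 10^47 = 7.08 × 10^55 m⁻³.

7.08 × 10^55 m⁻³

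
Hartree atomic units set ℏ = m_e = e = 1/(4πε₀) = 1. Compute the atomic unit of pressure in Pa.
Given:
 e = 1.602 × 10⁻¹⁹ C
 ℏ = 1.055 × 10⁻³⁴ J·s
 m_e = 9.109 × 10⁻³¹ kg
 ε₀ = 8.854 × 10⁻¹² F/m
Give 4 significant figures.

The unique combination of the constants set to 1 with dimensions of pressure is P_au = E_h/a₀³ = m_e⁴e¹⁰/((4πε₀)⁵ℏ⁸).
E_h = 4.354 × 10⁻¹⁸ J
a₀ = 5.297 × 10⁻¹¹ m
E_h/a₀³ = 2.929 × 10¹³ Pa

2.929 × 10¹³ Pa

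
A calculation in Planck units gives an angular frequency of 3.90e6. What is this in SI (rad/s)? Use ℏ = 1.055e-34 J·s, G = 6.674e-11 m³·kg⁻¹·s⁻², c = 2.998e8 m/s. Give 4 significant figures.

7.233e49 rad/s

One Planck angular frequency: ω_P = √(c⁵/(ℏG)) = 1.855e43 rad/s.
3.90e6 × 1.855e43 rad/s = 7.233e49 rad/s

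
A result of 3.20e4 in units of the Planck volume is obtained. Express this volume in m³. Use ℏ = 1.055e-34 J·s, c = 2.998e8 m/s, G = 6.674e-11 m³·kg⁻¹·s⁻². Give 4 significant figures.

1.352e-100 m³

One Planck volume: V_P = (ℏG/c³)^(3/2) = 4.224e-105 m³.
3.20e4 × 4.224e-105 m³ = 1.352e-100 m³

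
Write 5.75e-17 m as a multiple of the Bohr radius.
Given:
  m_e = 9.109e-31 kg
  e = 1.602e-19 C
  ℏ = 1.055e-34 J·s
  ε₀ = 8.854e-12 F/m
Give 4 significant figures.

Bohr radius: a₀ = 4πε₀ℏ²/(m_e e²) = 5.297e-11 m.
5.75e-17 / 5.297e-11 = 1.085e-6

1.085e-6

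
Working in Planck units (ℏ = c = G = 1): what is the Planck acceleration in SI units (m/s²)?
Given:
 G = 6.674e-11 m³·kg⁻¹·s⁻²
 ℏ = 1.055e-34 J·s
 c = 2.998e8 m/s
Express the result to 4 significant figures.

The unique combination of the constants set to 1 with dimensions of acceleration is a_P = √(c⁷/(ℏG)).
  = √(3.092e103)
  = 5.560e51 m/s²

5.560e51 m/s²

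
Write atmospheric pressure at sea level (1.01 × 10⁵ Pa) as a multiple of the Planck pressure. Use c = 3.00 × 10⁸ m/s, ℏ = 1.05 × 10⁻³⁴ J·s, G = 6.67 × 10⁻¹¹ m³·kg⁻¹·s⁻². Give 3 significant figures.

2.16 × 10⁻¹⁰⁹

Planck pressure: p_P = c⁷/(ℏG²) = 4.68 × 10¹¹³ Pa.
1.01 × 10⁵ / 4.68 × 10¹¹³ = 2.16 × 10⁻¹⁰⁹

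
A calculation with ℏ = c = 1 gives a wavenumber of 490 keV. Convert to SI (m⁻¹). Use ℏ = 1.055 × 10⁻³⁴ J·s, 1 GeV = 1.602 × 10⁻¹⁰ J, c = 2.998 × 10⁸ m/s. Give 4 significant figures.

Inverse length is [E]/(ℏc).
1 GeV → 1/(ℏc) × (1 GeV in J) = 5.065 × 10¹⁵ m⁻¹.
Convert the energy scale: 490 keV = 4.90 × 10⁻⁴ GeV.
Result: 4.90 × 10⁻⁴ × 5.065 × 10¹⁵ = 2.482 × 10¹² m⁻¹.

2.482 × 10¹² m⁻¹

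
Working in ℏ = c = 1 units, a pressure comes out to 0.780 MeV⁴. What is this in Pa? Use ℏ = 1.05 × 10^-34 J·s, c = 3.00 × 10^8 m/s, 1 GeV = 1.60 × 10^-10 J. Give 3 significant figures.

Pressure is [E]/[L]³ = [E]⁴/(ℏc)³.
1 GeV⁴ → 1/(ℏc)³ × (1 GeV in J)⁴ = 2.10 × 10^37 Pa.
Convert the energy scale: 0.780 MeV⁴ = 7.80 × 10^-13 GeV⁴.
Result: 7.80 × 10^-13 × 2.10 × 10^37 = 1.64 × 10^25 Pa.

1.64 × 10^25 Pa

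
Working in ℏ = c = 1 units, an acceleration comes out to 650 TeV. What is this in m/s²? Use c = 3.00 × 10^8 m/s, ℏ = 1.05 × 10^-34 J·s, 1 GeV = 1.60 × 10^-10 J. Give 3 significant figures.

2.97 × 10^38 m/s²

Acceleration is [L]/[T]² = c·[E]/ℏ.
1 GeV → c/ℏ × (1 GeV in J) = 4.57 × 10^32 m/s².
Convert the energy scale: 650 TeV = 6.50 × 10^5 GeV.
Result: 6.50 × 10^5 × 4.57 × 10^32 = 2.97 × 10^38 m/s².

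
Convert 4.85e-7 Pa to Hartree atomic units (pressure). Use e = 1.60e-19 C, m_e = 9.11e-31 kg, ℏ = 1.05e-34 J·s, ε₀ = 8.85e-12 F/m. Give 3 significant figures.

1.61e-20

atomic unit of pressure: P_au = E_h/a₀³ = m_e⁴e¹⁰/((4πε₀)⁵ℏ⁸) = 3.01e13 Pa.
4.85e-7 / 3.01e13 = 1.61e-20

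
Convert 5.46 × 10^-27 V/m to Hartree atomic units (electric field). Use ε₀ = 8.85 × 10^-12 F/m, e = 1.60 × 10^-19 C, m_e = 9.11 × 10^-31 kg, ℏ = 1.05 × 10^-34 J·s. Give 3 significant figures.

1.05 × 10^-38

atomic unit of electric field: E_au = E_h/(e a₀) = m_e²e⁵/((4πε₀)³ℏ⁴) = 5.20 × 10^11 V/m.
5.46 × 10^-27 / 5.20 × 10^11 = 1.05 × 10^-38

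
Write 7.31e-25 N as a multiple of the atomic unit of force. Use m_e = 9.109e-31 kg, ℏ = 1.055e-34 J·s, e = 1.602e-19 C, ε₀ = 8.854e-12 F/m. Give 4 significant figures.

atomic unit of force: F_au = E_h/a₀ = m_e²e⁶/((4πε₀)³ℏ⁴) = 8.220e-8 N.
7.31e-25 / 8.220e-8 = 8.893e-18

8.893e-18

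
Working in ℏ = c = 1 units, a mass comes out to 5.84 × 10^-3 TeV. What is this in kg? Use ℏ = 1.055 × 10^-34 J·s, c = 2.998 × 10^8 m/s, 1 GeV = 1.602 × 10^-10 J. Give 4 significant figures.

1.041 × 10^-26 kg

Mass is [E]/c²; divide by c².
1 GeV → 1/c² × (1 GeV in J) = 1.782 × 10^-27 kg.
Convert the energy scale: 5.84 × 10^-3 TeV = 5.84 GeV.
Result: 5.84 × 1.782 × 10^-27 = 1.041 × 10^-26 kg.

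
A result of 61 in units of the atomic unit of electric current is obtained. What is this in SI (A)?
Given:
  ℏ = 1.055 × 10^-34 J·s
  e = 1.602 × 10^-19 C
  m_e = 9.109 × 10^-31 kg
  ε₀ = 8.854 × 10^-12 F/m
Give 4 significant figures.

0.4033 A

One atomic unit of electric current: I_au = e E_h/ℏ = m_e e⁵/((4πε₀)²ℏ³) = 6.612 × 10^-3 A.
61 × 6.612 × 10^-3 A = 0.4033 A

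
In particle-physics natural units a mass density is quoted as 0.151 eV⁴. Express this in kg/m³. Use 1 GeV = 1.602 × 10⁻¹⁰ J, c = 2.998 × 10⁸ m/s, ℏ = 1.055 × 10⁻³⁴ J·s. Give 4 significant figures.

Mass density is [E]/(c²[L]³) = [E]⁴/(ℏ³c⁵).
1 GeV⁴ → 1/(ℏ³c⁵) × (1 GeV in J)⁴ = 2.316 × 10²⁰ kg/m³.
Convert the energy scale: 0.151 eV⁴ = 1.51 × 10⁻³⁷ GeV⁴.
Result: 1.51 × 10⁻³⁷ × 2.316 × 10²⁰ = 3.497 × 10⁻¹⁷ kg/m³.

3.497 × 10⁻¹⁷ kg/m³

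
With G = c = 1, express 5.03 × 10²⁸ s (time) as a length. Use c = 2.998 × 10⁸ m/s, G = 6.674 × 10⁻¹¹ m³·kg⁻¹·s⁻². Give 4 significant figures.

Time → length via c.
5.03 × 10²⁸ s × (c) = 1.508 × 10³⁷ m

1.508 × 10³⁷ m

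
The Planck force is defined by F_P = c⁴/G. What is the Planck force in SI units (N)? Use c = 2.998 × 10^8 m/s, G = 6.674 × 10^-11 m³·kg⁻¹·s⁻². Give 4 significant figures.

1.210 × 10^44 N

F_P = c⁴/G
  = 8.078 × 10^33 / 6.674 × 10^-11
  = 1.210 × 10^44 N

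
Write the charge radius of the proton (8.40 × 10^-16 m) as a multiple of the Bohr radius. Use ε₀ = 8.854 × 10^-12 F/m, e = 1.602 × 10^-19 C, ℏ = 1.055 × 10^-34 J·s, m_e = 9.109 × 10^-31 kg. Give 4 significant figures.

1.586 × 10^-5

Bohr radius: a₀ = 4πε₀ℏ²/(m_e e²) = 5.297 × 10^-11 m.
8.40 × 10^-16 / 5.297 × 10^-11 = 1.586 × 10^-5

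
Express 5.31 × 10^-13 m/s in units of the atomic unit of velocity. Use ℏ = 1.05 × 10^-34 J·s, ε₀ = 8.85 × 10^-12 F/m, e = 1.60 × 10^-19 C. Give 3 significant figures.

2.42 × 10^-19

atomic unit of velocity: v_au = e²/(4πε₀ℏ) = 2.19 × 10^6 m/s.
5.31 × 10^-13 / 2.19 × 10^6 = 2.42 × 10^-19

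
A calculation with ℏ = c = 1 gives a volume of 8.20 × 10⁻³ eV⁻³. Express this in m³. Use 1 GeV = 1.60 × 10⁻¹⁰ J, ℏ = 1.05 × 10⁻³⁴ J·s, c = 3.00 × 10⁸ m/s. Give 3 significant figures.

Volume is [L]³ = [E]⁻³·(ℏc)³.
1 GeV⁻³ → (ℏc)³ × (1 GeV in J)⁻³ = 7.63 × 10⁻⁴⁸ m³.
Convert the energy scale: 8.20 × 10⁻³ eV⁻³ = 8.20 × 10²⁴ GeV⁻³.
Result: 8.20 × 10²⁴ × 7.63 × 10⁻⁴⁸ = 6.26 × 10⁻²³ m³.

6.26 × 10⁻²³ m³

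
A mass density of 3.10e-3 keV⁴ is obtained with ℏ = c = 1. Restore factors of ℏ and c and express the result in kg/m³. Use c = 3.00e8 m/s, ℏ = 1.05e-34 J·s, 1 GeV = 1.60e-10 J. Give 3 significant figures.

7.22e-7 kg/m³

Mass density is [E]/(c²[L]³) = [E]⁴/(ℏ³c⁵).
1 GeV⁴ → 1/(ℏ³c⁵) × (1 GeV in J)⁴ = 2.33e20 kg/m³.
Convert the energy scale: 3.10e-3 keV⁴ = 3.10e-27 GeV⁴.
Result: 3.10e-27 × 2.33e20 = 7.22e-7 kg/m³.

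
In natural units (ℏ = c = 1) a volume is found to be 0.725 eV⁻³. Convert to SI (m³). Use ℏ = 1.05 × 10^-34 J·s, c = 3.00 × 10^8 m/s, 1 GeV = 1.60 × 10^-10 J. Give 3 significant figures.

5.53 × 10^-21 m³

Volume is [L]³ = [E]⁻³·(ℏc)³.
1 GeV⁻³ → (ℏc)³ × (1 GeV in J)⁻³ = 7.63 × 10^-48 m³.
Convert the energy scale: 0.725 eV⁻³ = 7.25 × 10^26 GeV⁻³.
Result: 7.25 × 10^26 × 7.63 × 10^-48 = 5.53 × 10^-21 m³.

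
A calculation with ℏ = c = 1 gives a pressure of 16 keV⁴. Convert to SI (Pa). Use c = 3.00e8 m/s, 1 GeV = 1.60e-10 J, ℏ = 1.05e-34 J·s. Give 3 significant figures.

Pressure is [E]/[L]³ = [E]⁴/(ℏc)³.
1 GeV⁴ → 1/(ℏc)³ × (1 GeV in J)⁴ = 2.10e37 Pa.
Convert the energy scale: 16 keV⁴ = 1.60e-23 GeV⁴.
Result: 1.60e-23 × 2.10e37 = 3.35e14 Pa.

3.35e14 Pa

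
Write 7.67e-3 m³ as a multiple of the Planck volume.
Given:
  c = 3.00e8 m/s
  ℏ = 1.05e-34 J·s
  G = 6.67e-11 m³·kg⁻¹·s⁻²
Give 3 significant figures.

1.84e102

Planck volume: V_P = (ℏG/c³)^(3/2) = 4.18e-105 m³.
7.67e-3 / 4.18e-105 = 1.84e102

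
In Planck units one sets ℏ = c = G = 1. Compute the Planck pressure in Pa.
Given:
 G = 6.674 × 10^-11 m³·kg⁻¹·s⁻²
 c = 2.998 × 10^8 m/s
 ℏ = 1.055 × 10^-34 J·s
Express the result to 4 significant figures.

4.632 × 10^113 Pa

p_P = c⁷/(ℏG²)
  = 2.177 × 10^59 / 4.699 × 10^-55
  = 4.632 × 10^113 Pa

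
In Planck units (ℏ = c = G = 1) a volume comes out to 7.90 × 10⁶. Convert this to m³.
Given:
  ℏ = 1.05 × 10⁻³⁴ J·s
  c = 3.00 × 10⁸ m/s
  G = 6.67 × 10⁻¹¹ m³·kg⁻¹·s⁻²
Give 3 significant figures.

3.30 × 10⁻⁹⁸ m³

One Planck volume: V_P = (ℏG/c³)^(3/2) = 4.18 × 10⁻¹⁰⁵ m³.
7.90 × 10⁶ × 4.18 × 10⁻¹⁰⁵ m³ = 3.30 × 10⁻⁹⁸ m³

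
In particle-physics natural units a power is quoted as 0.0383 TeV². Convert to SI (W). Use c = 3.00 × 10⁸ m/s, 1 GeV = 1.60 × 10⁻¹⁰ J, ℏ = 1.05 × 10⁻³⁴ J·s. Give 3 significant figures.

Power is [E]/[T] = [E]²/ℏ.
1 GeV² → 1/ℏ × (1 GeV in J)² = 2.44 × 10¹⁴ W.
Convert the energy scale: 0.0383 TeV² = 3.83 × 10⁴ GeV².
Result: 3.83 × 10⁴ × 2.44 × 10¹⁴ = 9.34 × 10¹⁸ W.

9.34 × 10¹⁸ W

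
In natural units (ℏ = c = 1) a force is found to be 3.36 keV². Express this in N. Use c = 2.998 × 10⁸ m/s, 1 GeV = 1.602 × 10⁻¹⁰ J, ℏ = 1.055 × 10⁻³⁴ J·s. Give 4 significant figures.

2.726 × 10⁻⁶ N

Force is [E]/[L] = [E]²/(ℏc); restore (ℏc)⁻¹.
1 GeV² → 1/(ℏc) × (1 GeV in J)² = 8.114 × 10⁵ N.
Convert the energy scale: 3.36 keV² = 3.36 × 10⁻¹² GeV².
Result: 3.36 × 10⁻¹² × 8.114 × 10⁵ = 2.726 × 10⁻⁶ N.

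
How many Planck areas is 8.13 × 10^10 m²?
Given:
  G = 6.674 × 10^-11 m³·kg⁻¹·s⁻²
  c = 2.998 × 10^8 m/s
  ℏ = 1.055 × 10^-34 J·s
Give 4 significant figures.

3.111 × 10^80

Planck area: A_P = ℏG/c³ = 2.613 × 10^-70 m².
8.13 × 10^10 / 2.613 × 10^-70 = 3.111 × 10^80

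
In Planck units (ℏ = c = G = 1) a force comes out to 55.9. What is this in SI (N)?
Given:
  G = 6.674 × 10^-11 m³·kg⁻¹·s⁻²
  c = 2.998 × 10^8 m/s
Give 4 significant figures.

One Planck force: F_P = c⁴/G = 1.210 × 10^44 N.
55.9 × 1.210 × 10^44 N = 6.766 × 10^45 N

6.766 × 10^45 N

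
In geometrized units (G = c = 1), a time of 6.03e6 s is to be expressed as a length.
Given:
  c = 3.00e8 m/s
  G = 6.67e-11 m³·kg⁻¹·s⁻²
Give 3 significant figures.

Time → length via c.
6.03e6 s × (c) = 1.81e15 m

1.81e15 m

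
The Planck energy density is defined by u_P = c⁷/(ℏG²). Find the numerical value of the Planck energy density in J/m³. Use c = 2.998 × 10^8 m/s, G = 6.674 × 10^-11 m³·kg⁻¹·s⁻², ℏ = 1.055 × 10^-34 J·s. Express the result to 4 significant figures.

u_P = c⁷/(ℏG²)
  = 2.177 × 10^59 / 4.699 × 10^-55
  = 4.632 × 10^113 J/m³

4.632 × 10^113 J/m³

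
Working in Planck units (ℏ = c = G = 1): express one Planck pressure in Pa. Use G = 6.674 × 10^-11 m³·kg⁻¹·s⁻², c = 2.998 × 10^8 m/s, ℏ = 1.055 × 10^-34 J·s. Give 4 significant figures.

Dimensional analysis gives p_P = c⁷/(ℏG²).
  = 2.177 × 10^59 / 4.699 × 10^-55
  = 4.632 × 10^113 Pa

4.632 × 10^113 Pa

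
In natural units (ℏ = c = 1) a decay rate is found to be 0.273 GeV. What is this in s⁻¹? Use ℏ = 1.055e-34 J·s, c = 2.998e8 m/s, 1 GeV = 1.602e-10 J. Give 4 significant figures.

4.145e23 s⁻¹

A rate is [E]/ℏ; divide by ℏ.
1 GeV → 1/ℏ × (1 GeV in J) = 1.518e24 s⁻¹.
Result: 0.273 × 1.518e24 = 4.145e23 s⁻¹.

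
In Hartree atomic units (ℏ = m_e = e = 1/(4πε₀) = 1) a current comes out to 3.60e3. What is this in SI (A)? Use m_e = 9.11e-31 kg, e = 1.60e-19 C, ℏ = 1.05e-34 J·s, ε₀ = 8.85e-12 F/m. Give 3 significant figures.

24 A

One atomic unit of electric current: I_au = e E_h/ℏ = m_e e⁵/((4πε₀)²ℏ³) = 6.67e-3 A.
3.60e3 × 6.67e-3 A = 24 A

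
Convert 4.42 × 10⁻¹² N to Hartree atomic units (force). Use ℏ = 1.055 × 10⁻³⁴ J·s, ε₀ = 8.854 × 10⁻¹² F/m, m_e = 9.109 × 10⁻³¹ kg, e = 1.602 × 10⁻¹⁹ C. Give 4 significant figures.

atomic unit of force: F_au = E_h/a₀ = m_e²e⁶/((4πε₀)³ℏ⁴) = 8.220 × 10⁻⁸ N.
4.42 × 10⁻¹² / 8.220 × 10⁻⁸ = 5.377 × 10⁻⁵

5.377 × 10⁻⁵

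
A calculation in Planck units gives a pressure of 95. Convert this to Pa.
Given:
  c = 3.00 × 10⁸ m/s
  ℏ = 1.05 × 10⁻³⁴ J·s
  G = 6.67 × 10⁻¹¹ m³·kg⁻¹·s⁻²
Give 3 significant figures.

4.45 × 10¹¹⁵ Pa

One Planck pressure: p_P = c⁷/(ℏG²) = 4.68 × 10¹¹³ Pa.
95 × 4.68 × 10¹¹³ Pa = 4.45 × 10¹¹⁵ Pa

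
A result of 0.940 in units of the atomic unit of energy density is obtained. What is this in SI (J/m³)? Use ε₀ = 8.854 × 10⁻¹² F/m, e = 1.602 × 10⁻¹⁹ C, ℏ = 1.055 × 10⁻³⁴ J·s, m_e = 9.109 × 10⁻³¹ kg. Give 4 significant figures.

One atomic unit of energy density: u_au = E_h/a₀³ = m_e⁴e¹⁰/((4πε₀)⁵ℏ⁸) = 2.929 × 10¹³ J/m³.
0.940 × 2.929 × 10¹³ J/m³ = 2.753 × 10¹³ J/m³

2.753 × 10¹³ J/m³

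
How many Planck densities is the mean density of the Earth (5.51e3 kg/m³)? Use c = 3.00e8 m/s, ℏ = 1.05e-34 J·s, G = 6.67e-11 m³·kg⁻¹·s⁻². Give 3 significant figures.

1.06e-93

Planck density: ρ_P = c⁵/(ℏG²) = 5.20e96 kg/m³.
5.51e3 / 5.20e96 = 1.06e-93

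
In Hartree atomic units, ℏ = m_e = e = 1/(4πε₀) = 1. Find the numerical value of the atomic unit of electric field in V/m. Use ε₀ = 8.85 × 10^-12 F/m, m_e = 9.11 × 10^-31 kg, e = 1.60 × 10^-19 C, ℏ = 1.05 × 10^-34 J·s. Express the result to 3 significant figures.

5.20 × 10^11 V/m

Dimensional analysis gives E_au = E_h/(e a₀) = m_e²e⁵/((4πε₀)³ℏ⁴).
E_h = 4.38 × 10^-18 J
a₀ = 5.26 × 10^-11 m
E_h/(e·a₀) = 5.20 × 10^11 V/m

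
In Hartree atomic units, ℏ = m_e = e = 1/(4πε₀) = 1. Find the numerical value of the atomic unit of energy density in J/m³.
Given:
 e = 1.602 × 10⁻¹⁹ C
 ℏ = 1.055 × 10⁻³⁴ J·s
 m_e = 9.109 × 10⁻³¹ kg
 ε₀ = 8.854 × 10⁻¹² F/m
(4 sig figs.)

2.929 × 10¹³ J/m³

The unique combination of the constants set to 1 with dimensions of energy density is u_au = E_h/a₀³ = m_e⁴e¹⁰/((4πε₀)⁵ℏ⁸).
E_h = 4.354 × 10⁻¹⁸ J
a₀ = 5.297 × 10⁻¹¹ m
E_h/a₀³ = 2.929 × 10¹³ J/m³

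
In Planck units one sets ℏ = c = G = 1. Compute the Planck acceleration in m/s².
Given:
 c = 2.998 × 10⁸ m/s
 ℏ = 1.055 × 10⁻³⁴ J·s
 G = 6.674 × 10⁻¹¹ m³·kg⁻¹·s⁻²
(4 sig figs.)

5.560 × 10⁵¹ m/s²

a_P = √(c⁷/(ℏG))
  = √(3.092 × 10¹⁰³)
  = 5.560 × 10⁵¹ m/s²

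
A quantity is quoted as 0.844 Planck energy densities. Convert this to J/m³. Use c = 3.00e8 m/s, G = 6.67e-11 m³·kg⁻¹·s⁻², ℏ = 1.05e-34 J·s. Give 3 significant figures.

One Planck energy density: u_P = c⁷/(ℏG²) = 4.68e113 J/m³.
0.844 × 4.68e113 J/m³ = 3.95e113 J/m³

3.95e113 J/m³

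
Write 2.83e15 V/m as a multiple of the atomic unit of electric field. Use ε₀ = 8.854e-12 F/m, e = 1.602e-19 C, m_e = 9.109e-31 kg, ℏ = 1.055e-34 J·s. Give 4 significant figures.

5.516e3

atomic unit of electric field: E_au = E_h/(e a₀) = m_e²e⁵/((4πε₀)³ℏ⁴) = 5.131e11 V/m.
2.83e15 / 5.131e11 = 5.516e3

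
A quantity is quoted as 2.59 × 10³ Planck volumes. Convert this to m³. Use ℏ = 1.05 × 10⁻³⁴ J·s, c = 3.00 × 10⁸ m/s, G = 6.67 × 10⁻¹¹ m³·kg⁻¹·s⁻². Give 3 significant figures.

One Planck volume: V_P = (ℏG/c³)^(3/2) = 4.18 × 10⁻¹⁰⁵ m³.
2.59 × 10³ × 4.18 × 10⁻¹⁰⁵ m³ = 1.08 × 10⁻¹⁰¹ m³

1.08 × 10⁻¹⁰¹ m³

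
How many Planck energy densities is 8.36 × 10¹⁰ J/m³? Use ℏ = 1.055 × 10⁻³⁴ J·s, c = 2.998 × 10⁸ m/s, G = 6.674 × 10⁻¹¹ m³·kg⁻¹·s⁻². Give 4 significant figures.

Planck energy density: u_P = c⁷/(ℏG²) = 4.632 × 10¹¹³ J/m³.
8.36 × 10¹⁰ / 4.632 × 10¹¹³ = 1.805 × 10⁻¹⁰³

1.805 × 10⁻¹⁰³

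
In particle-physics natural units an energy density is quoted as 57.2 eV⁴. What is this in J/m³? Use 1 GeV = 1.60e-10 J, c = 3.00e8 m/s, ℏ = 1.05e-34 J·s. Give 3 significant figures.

1.20e3 J/m³

[E]/[L]³ = [E]⁴/(ℏc)³; restore (ℏc)⁻³.
1 GeV⁴ → 1/(ℏc)³ × (1 GeV in J)⁴ = 2.10e37 J/m³.
Convert the energy scale: 57.2 eV⁴ = 5.72e-35 GeV⁴.
Result: 5.72e-35 × 2.10e37 = 1.20e3 J/m³.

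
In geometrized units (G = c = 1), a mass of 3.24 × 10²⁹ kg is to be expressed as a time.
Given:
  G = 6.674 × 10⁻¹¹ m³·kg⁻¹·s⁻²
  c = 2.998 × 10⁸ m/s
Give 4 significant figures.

8.025 × 10⁻⁷ s

Mass → time via G/c³.
3.24 × 10²⁹ kg × (G/c³) = 8.025 × 10⁻⁷ s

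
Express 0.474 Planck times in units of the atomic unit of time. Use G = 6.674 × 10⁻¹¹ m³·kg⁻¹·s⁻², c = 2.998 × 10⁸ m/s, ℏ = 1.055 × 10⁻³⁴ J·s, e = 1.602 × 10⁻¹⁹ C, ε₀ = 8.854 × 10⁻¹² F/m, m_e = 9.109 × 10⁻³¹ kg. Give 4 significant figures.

Planck time: t_P = √(ℏG/c⁵) = 5.392 × 10⁻⁴⁴ s
atomic unit of time: τ_au = (4πε₀)²ℏ³/(m_e e⁴) = 2.423 × 10⁻¹⁷ s
0.474 × 5.392 × 10⁻⁴⁴ / 2.423 × 10⁻¹⁷ = 1.055 × 10⁻²⁷

1.055 × 10⁻²⁷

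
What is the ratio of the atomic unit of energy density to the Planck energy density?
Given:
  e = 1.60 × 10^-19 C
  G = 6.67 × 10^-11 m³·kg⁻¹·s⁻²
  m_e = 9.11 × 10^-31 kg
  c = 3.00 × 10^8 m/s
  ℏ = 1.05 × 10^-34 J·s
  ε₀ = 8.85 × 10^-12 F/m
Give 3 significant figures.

6.44 × 10^-101

atomic unit of energy density: u_au = E_h/a₀³ = m_e⁴e¹⁰/((4πε₀)⁵ℏ⁸) = 3.01 × 10^13 J/m³
Planck energy density: u_P = c⁷/(ℏG²) = 4.68 × 10^113 J/m³
ratio = 3.01 × 10^13 / 4.68 × 10^113 = 6.44 × 10^-101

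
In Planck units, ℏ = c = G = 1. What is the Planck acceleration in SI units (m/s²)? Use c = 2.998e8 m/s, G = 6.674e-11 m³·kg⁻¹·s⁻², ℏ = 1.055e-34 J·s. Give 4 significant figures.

5.560e51 m/s²

The unique combination of the constants set to 1 with dimensions of acceleration is a_P = √(c⁷/(ℏG)).
  = √(3.092e103)
  = 5.560e51 m/s²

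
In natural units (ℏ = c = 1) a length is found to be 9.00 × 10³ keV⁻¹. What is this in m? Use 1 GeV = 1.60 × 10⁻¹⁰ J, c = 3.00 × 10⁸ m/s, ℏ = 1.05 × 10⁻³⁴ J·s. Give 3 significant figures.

1.77 × 10⁻⁶ m

A length is [E]⁻¹ in ℏ=c=1; restore one factor of ℏc.
1 GeV⁻¹ → ℏc × (1 GeV in J)⁻¹ = 1.97 × 10⁻¹⁶ m.
Convert the energy scale: 9.00 × 10³ keV⁻¹ = 9.00 × 10⁹ GeV⁻¹.
Result: 9.00 × 10⁹ × 1.97 × 10⁻¹⁶ = 1.77 × 10⁻⁶ m.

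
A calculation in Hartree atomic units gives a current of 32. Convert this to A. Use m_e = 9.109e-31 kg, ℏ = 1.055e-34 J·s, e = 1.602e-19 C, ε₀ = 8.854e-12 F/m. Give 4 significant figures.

One atomic unit of electric current: I_au = e E_h/ℏ = m_e e⁵/((4πε₀)²ℏ³) = 6.612e-3 A.
32 × 6.612e-3 A = 0.2116 A

0.2116 A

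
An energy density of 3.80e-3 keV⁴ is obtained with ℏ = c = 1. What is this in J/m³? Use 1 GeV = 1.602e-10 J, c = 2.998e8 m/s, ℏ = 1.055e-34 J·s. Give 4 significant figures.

[E]/[L]³ = [E]⁴/(ℏc)³; restore (ℏc)⁻³.
1 GeV⁴ → 1/(ℏc)³ × (1 GeV in J)⁴ = 2.082e37 J/m³.
Convert the energy scale: 3.80e-3 keV⁴ = 3.80e-27 GeV⁴.
Result: 3.80e-27 × 2.082e37 = 7.910e10 J/m³.

7.910e10 J/m³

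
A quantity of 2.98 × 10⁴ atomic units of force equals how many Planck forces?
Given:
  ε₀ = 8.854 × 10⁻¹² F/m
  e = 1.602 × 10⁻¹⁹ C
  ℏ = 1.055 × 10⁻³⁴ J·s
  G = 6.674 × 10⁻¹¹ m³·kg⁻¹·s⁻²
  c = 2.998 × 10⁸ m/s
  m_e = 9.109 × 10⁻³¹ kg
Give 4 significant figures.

2.024 × 10⁻⁴⁷

atomic unit of force: F_au = E_h/a₀ = m_e²e⁶/((4πε₀)³ℏ⁴) = 8.220 × 10⁻⁸ N
Planck force: F_P = c⁴/G = 1.210 × 10⁴⁴ N
2.98 × 10⁴ × 8.220 × 10⁻⁸ / 1.210 × 10⁴⁴ = 2.024 × 10⁻⁴⁷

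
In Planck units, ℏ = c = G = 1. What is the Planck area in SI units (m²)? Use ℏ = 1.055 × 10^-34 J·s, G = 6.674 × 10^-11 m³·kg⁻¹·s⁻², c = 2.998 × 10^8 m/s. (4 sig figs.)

2.613 × 10^-70 m²

From ℏ = c = G = 1 the area scale is A_P = ℏG/c³.
  = 7.041 × 10^-45 / 2.695 × 10^25
  = 2.613 × 10^-70 m²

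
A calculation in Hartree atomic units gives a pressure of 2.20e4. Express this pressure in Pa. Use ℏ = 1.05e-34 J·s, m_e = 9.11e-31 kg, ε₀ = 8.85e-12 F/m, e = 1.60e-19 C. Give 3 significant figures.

6.63e17 Pa

One atomic unit of pressure: P_au = E_h/a₀³ = m_e⁴e¹⁰/((4πε₀)⁵ℏ⁸) = 3.01e13 Pa.
2.20e4 × 3.01e13 Pa = 6.63e17 Pa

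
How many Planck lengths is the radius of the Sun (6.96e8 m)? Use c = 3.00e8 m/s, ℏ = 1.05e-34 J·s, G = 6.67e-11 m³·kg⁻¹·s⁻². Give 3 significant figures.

4.32e43

Planck length: ℓ_P = √(ℏG/c³) = 1.61e-35 m.
6.96e8 / 1.61e-35 = 4.32e43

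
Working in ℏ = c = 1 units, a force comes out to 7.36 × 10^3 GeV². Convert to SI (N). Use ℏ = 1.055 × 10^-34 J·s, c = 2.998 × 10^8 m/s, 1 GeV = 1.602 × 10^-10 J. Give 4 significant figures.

5.972 × 10^9 N

Force is [E]/[L] = [E]²/(ℏc); restore (ℏc)⁻¹.
1 GeV² → 1/(ℏc) × (1 GeV in J)² = 8.114 × 10^5 N.
Result: 7.36 × 10^3 × 8.114 × 10^5 = 5.972 × 10^9 N.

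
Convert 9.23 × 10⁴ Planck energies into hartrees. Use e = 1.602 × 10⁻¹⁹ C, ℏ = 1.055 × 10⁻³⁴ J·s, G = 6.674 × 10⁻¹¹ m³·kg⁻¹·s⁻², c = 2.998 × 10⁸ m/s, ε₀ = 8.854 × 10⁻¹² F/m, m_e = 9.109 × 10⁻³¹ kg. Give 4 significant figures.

Planck energy: E_P = √(ℏc⁵/G) = 1.957 × 10⁹ J
hartree: E_h = m_e e⁴/(4πε₀ℏ)² = 4.354 × 10⁻¹⁸ J
9.23 × 10⁴ × 1.957 × 10⁹ / 4.354 × 10⁻¹⁸ = 4.148 × 10³¹

4.148 × 10³¹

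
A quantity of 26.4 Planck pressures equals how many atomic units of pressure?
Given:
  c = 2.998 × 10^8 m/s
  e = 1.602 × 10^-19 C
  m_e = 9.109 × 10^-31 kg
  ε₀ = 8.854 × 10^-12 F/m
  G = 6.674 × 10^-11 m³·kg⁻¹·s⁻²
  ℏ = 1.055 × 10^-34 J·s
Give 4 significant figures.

4.175 × 10^101

Planck pressure: p_P = c⁷/(ℏG²) = 4.632 × 10^113 Pa
atomic unit of pressure: P_au = E_h/a₀³ = m_e⁴e¹⁰/((4πε₀)⁵ℏ⁸) = 2.929 × 10^13 Pa
26.4 × 4.632 × 10^113 / 2.929 × 10^13 = 4.175 × 10^101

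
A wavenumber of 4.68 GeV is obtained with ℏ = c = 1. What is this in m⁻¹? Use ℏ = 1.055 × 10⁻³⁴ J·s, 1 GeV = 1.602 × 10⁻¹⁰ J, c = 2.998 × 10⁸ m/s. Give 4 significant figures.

2.370 × 10¹⁶ m⁻¹

Inverse length is [E]/(ℏc).
1 GeV → 1/(ℏc) × (1 GeV in J) = 5.065 × 10¹⁵ m⁻¹.
Result: 4.68 × 5.065 × 10¹⁵ = 2.370 × 10¹⁶ m⁻¹.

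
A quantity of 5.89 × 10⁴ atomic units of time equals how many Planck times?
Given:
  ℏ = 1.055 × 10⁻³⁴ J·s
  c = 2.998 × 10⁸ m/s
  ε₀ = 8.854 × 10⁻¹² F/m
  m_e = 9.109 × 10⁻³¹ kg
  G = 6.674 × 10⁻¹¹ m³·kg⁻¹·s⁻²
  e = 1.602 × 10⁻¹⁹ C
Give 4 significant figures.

2.647 × 10³¹

atomic unit of time: τ_au = (4πε₀)²ℏ³/(m_e e⁴) = 2.423 × 10⁻¹⁷ s
Planck time: t_P = √(ℏG/c⁵) = 5.392 × 10⁻⁴⁴ s
5.89 × 10⁴ × 2.423 × 10⁻¹⁷ / 5.392 × 10⁻⁴⁴ = 2.647 × 10³¹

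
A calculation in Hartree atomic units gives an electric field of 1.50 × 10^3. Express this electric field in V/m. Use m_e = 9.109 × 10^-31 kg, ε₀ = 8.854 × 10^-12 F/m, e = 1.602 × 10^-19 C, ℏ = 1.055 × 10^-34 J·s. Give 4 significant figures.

7.696 × 10^14 V/m

One atomic unit of electric field: E_au = E_h/(e a₀) = m_e²e⁵/((4πε₀)³ℏ⁴) = 5.131 × 10^11 V/m.
1.50 × 10^3 × 5.131 × 10^11 V/m = 7.696 × 10^14 V/m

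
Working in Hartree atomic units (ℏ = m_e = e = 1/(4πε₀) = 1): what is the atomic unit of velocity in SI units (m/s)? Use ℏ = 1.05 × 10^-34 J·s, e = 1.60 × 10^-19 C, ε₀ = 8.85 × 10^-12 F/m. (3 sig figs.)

2.19 × 10^6 m/s

Dimensional analysis gives v_au = e²/(4πε₀ℏ).
  = 2.56 × 10^-38 / 1.17 × 10^-44
  = 2.19 × 10^6 m/s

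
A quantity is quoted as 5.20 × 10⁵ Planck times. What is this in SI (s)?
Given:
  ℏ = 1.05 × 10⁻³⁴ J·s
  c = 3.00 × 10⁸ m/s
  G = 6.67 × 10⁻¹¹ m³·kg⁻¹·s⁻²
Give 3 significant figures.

One Planck time: t_P = √(ℏG/c⁵) = 5.37 × 10⁻⁴⁴ s.
5.20 × 10⁵ × 5.37 × 10⁻⁴⁴ s = 2.79 × 10⁻³⁸ s

2.79 × 10⁻³⁸ s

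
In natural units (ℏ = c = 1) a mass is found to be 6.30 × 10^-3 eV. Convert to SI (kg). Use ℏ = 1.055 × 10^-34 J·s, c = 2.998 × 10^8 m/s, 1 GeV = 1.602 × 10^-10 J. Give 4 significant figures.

1.123 × 10^-38 kg

Mass is [E]/c²; divide by c².
1 GeV → 1/c² × (1 GeV in J) = 1.782 × 10^-27 kg.
Convert the energy scale: 6.30 × 10^-3 eV = 6.30 × 10^-12 GeV.
Result: 6.30 × 10^-12 × 1.782 × 10^-27 = 1.123 × 10^-38 kg.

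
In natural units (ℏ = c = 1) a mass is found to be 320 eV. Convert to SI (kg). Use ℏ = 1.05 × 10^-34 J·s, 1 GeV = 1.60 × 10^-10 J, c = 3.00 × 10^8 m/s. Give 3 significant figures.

Mass is [E]/c²; divide by c².
1 GeV → 1/c² × (1 GeV in J) = 1.78 × 10^-27 kg.
Convert the energy scale: 320 eV = 3.20 × 10^-7 GeV.
Result: 3.20 × 10^-7 × 1.78 × 10^-27 = 5.69 × 10^-34 kg.

5.69 × 10^-34 kg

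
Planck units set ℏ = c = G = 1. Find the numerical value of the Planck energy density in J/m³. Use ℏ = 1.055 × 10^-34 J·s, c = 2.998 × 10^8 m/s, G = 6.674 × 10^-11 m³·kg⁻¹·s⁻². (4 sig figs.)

Dimensional analysis gives u_P = c⁷/(ℏG²).
  = 2.177 × 10^59 / 4.699 × 10^-55
  = 4.632 × 10^113 J/m³

4.632 × 10^113 J/m³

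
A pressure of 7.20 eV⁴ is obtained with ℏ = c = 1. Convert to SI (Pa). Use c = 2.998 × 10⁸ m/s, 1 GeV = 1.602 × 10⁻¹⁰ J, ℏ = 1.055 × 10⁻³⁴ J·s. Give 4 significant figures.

149.9 Pa

Pressure is [E]/[L]³ = [E]⁴/(ℏc)³.
1 GeV⁴ → 1/(ℏc)³ × (1 GeV in J)⁴ = 2.082 × 10³⁷ Pa.
Convert the energy scale: 7.20 eV⁴ = 7.20 × 10⁻³⁶ GeV⁴.
Result: 7.20 × 10⁻³⁶ × 2.082 × 10³⁷ = 149.9 Pa.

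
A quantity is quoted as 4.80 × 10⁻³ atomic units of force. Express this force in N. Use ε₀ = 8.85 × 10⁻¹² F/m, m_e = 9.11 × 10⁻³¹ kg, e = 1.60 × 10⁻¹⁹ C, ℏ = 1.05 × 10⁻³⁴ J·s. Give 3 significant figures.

One atomic unit of force: F_au = E_h/a₀ = m_e²e⁶/((4πε₀)³ℏ⁴) = 8.33 × 10⁻⁸ N.
4.80 × 10⁻³ × 8.33 × 10⁻⁸ N = 4.00 × 10⁻¹⁰ N

4.00 × 10⁻¹⁰ N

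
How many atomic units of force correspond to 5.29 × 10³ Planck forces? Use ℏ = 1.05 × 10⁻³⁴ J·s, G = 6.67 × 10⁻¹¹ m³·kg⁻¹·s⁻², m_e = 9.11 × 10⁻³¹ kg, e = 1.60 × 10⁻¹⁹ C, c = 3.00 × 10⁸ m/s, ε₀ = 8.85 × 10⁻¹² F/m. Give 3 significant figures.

7.71 × 10⁵⁴

Planck force: F_P = c⁴/G = 1.21 × 10⁴⁴ N
atomic unit of force: F_au = E_h/a₀ = m_e²e⁶/((4πε₀)³ℏ⁴) = 8.33 × 10⁻⁸ N
5.29 × 10³ × 1.21 × 10⁴⁴ / 8.33 × 10⁻⁸ = 7.71 × 10⁵⁴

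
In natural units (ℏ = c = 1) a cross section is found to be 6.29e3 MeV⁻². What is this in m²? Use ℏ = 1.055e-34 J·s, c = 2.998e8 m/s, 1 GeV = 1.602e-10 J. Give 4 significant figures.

2.452e-22 m²

Area is [L]² = [E]⁻²·(ℏc)²; restore (ℏc)².
1 GeV⁻² → (ℏc)² × (1 GeV in J)⁻² = 3.898e-32 m².
Convert the energy scale: 6.29e3 MeV⁻² = 6.29e9 GeV⁻².
Result: 6.29e9 × 3.898e-32 = 2.452e-22 m².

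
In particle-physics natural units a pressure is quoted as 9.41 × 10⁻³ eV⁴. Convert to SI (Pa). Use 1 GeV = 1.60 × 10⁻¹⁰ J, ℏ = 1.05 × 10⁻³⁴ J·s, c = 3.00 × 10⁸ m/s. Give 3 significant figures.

Pressure is [E]/[L]³ = [E]⁴/(ℏc)³.
1 GeV⁴ → 1/(ℏc)³ × (1 GeV in J)⁴ = 2.10 × 10³⁷ Pa.
Convert the energy scale: 9.41 × 10⁻³ eV⁴ = 9.41 × 10⁻³⁹ GeV⁴.
Result: 9.41 × 10⁻³⁹ × 2.10 × 10³⁷ = 0.197 Pa.

0.197 Pa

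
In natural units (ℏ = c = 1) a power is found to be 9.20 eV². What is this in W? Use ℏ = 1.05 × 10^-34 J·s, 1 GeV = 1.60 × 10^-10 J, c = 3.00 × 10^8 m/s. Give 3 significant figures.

Power is [E]/[T] = [E]²/ℏ.
1 GeV² → 1/ℏ × (1 GeV in J)² = 2.44 × 10^14 W.
Convert the energy scale: 9.20 eV² = 9.20 × 10^-18 GeV².
Result: 9.20 × 10^-18 × 2.44 × 10^14 = 2.24 × 10^-3 W.

2.24 × 10^-3 W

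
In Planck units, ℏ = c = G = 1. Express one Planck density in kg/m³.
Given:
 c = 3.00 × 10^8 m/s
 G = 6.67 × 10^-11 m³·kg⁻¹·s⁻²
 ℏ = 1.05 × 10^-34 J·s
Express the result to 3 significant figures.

Dimensional analysis gives ρ_P = c⁵/(ℏG²).
  = 2.43 × 10^42 / 4.67 × 10^-55
  = 5.20 × 10^96 kg/m³

5.20 × 10^96 kg/m³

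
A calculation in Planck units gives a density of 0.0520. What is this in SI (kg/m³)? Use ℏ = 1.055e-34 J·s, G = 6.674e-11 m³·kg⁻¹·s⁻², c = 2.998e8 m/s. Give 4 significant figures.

One Planck density: ρ_P = c⁵/(ℏG²) = 5.154e96 kg/m³.
0.0520 × 5.154e96 kg/m³ = 2.680e95 kg/m³

2.680e95 kg/m³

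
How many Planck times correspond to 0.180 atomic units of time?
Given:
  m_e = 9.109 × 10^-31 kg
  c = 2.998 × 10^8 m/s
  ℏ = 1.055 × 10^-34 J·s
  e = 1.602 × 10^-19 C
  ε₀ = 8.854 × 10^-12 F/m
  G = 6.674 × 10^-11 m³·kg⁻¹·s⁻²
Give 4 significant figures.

8.088 × 10^25

atomic unit of time: τ_au = (4πε₀)²ℏ³/(m_e e⁴) = 2.423 × 10^-17 s
Planck time: t_P = √(ℏG/c⁵) = 5.392 × 10^-44 s
0.180 × 2.423 × 10^-17 / 5.392 × 10^-44 = 8.088 × 10^25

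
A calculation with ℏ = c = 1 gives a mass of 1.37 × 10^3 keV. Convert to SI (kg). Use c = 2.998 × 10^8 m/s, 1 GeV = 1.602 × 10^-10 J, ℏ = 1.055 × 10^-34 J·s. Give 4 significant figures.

Mass is [E]/c²; divide by c².
1 GeV → 1/c² × (1 GeV in J) = 1.782 × 10^-27 kg.
Convert the energy scale: 1.37 × 10^3 keV = 1.37 × 10^-3 GeV.
Result: 1.37 × 10^-3 × 1.782 × 10^-27 = 2.442 × 10^-30 kg.

2.442 × 10^-30 kg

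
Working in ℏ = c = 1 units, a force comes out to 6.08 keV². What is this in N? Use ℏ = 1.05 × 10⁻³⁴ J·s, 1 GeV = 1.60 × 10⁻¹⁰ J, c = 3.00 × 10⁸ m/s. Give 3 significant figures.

4.94 × 10⁻⁶ N

Force is [E]/[L] = [E]²/(ℏc); restore (ℏc)⁻¹.
1 GeV² → 1/(ℏc) × (1 GeV in J)² = 8.13 × 10⁵ N.
Convert the energy scale: 6.08 keV² = 6.08 × 10⁻¹² GeV².
Result: 6.08 × 10⁻¹² × 8.13 × 10⁵ = 4.94 × 10⁻⁶ N.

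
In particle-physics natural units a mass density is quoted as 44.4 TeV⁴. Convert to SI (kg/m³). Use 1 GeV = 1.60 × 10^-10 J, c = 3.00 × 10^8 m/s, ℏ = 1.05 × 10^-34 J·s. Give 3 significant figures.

1.03 × 10^34 kg/m³

Mass density is [E]/(c²[L]³) = [E]⁴/(ℏ³c⁵).
1 GeV⁴ → 1/(ℏ³c⁵) × (1 GeV in J)⁴ = 2.33 × 10^20 kg/m³.
Convert the energy scale: 44.4 TeV⁴ = 4.44 × 10^13 GeV⁴.
Result: 4.44 × 10^13 × 2.33 × 10^20 = 1.03 × 10^34 kg/m³.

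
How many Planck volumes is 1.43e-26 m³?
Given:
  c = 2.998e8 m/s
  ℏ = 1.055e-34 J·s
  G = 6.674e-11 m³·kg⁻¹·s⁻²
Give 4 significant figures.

3.385e78

Planck volume: V_P = (ℏG/c³)^(3/2) = 4.224e-105 m³.
1.43e-26 / 4.224e-105 = 3.385e78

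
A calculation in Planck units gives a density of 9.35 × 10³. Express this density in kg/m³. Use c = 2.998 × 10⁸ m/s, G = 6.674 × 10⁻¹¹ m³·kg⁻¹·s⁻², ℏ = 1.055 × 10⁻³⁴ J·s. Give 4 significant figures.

4.819 × 10¹⁰⁰ kg/m³

One Planck density: ρ_P = c⁵/(ℏG²) = 5.154 × 10⁹⁶ kg/m³.
9.35 × 10³ × 5.154 × 10⁹⁶ kg/m³ = 4.819 × 10¹⁰⁰ kg/m³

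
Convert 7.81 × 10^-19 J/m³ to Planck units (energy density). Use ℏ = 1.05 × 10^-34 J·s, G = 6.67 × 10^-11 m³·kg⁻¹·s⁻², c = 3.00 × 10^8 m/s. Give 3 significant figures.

1.67 × 10^-132

Planck energy density: u_P = c⁷/(ℏG²) = 4.68 × 10^113 J/m³.
7.81 × 10^-19 / 4.68 × 10^113 = 1.67 × 10^-132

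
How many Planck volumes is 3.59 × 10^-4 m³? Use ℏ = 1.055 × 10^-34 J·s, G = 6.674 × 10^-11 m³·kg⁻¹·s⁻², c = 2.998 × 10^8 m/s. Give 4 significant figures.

Planck volume: V_P = (ℏG/c³)^(3/2) = 4.224 × 10^-105 m³.
3.59 × 10^-4 / 4.224 × 10^-105 = 8.499 × 10^100

8.499 × 10^100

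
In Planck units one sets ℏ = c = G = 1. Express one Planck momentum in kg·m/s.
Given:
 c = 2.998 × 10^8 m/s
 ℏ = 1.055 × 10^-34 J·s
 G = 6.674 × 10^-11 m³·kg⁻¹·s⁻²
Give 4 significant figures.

6.527 kg·m/s

p_P = √(ℏc³/G)
  = √(42.60)
  = 6.527 kg·m/s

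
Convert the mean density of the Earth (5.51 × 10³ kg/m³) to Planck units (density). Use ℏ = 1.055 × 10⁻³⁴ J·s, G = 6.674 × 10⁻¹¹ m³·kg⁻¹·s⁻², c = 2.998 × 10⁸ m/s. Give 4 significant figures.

Planck density: ρ_P = c⁵/(ℏG²) = 5.154 × 10⁹⁶ kg/m³.
5.51 × 10³ / 5.154 × 10⁹⁶ = 1.069 × 10⁻⁹³

1.069 × 10⁻⁹³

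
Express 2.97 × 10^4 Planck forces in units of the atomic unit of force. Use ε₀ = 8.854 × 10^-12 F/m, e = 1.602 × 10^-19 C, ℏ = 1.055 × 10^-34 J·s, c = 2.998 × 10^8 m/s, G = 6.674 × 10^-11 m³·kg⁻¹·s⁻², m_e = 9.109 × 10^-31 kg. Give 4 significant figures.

Planck force: F_P = c⁴/G = 1.210 × 10^44 N
atomic unit of force: F_au = E_h/a₀ = m_e²e⁶/((4πε₀)³ℏ⁴) = 8.220 × 10^-8 N
2.97 × 10^4 × 1.210 × 10^44 / 8.220 × 10^-8 = 4.374 × 10^55

4.374 × 10^55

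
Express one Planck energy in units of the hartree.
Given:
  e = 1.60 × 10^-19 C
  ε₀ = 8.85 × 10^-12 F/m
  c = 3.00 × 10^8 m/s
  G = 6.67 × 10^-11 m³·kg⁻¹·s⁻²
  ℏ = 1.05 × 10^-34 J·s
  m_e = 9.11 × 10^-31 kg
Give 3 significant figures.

4.47 × 10^26

Planck energy: E_P = √(ℏc⁵/G) = 1.96 × 10^9 J
hartree: E_h = m_e e⁴/(4πε₀ℏ)² = 4.38 × 10^-18 J
ratio = 1.96 × 10^9 / 4.38 × 10^-18 = 4.47 × 10^26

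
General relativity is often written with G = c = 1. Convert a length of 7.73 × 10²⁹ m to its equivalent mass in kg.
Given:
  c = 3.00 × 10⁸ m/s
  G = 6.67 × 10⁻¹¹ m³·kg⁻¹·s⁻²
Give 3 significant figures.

1.04 × 10⁵⁷ kg

Length → mass via c²/G.
7.73 × 10²⁹ m × (c²/G) = 1.04 × 10⁵⁷ kg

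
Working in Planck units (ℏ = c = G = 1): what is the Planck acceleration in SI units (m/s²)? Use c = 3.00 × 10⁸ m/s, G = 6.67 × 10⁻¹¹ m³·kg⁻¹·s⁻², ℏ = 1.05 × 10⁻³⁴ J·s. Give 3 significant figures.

Dimensional analysis gives a_P = √(c⁷/(ℏG)).
  = √(3.12 × 10¹⁰³)
  = 5.59 × 10⁵¹ m/s²

5.59 × 10⁵¹ m/s²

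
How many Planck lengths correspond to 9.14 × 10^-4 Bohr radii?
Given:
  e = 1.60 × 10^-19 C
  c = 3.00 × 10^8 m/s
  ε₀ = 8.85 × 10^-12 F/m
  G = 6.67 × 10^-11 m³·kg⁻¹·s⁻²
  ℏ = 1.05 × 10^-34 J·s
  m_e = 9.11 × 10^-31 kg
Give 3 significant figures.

2.98 × 10^21

Bohr radius: a₀ = 4πε₀ℏ²/(m_e e²) = 5.26 × 10^-11 m
Planck length: ℓ_P = √(ℏG/c³) = 1.61 × 10^-35 m
9.14 × 10^-4 × 5.26 × 10^-11 / 1.61 × 10^-35 = 2.98 × 10^21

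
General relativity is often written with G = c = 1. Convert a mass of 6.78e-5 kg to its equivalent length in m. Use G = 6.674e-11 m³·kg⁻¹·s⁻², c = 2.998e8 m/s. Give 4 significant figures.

5.034e-32 m

In G = c = 1 units mass has dimensions of length; the conversion factor is G/c².
6.78e-5 kg × (G/c²) = 5.034e-32 m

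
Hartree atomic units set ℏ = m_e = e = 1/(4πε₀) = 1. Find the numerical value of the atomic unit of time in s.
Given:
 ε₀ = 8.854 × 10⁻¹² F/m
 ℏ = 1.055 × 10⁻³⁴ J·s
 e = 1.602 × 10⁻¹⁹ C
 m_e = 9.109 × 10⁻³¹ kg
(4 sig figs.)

Dimensional analysis gives τ_au = (4πε₀)²ℏ³/(m_e e⁴).
E_h = 4.354 × 10⁻¹⁸ J
ℏ/E_h = 2.423 × 10⁻¹⁷ s

2.423 × 10⁻¹⁷ s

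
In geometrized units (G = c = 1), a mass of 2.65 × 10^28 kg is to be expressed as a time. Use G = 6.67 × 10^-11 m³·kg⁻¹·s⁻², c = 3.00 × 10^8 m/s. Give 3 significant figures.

6.55 × 10^-8 s

Mass → time via G/c³.
2.65 × 10^28 kg × (G/c³) = 6.55 × 10^-8 s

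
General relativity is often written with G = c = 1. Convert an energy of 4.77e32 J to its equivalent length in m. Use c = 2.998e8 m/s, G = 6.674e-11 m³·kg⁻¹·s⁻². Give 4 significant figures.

3.941e-12 m

Energy → length via G/c⁴.
4.77e32 J × (G/c⁴) = 3.941e-12 m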